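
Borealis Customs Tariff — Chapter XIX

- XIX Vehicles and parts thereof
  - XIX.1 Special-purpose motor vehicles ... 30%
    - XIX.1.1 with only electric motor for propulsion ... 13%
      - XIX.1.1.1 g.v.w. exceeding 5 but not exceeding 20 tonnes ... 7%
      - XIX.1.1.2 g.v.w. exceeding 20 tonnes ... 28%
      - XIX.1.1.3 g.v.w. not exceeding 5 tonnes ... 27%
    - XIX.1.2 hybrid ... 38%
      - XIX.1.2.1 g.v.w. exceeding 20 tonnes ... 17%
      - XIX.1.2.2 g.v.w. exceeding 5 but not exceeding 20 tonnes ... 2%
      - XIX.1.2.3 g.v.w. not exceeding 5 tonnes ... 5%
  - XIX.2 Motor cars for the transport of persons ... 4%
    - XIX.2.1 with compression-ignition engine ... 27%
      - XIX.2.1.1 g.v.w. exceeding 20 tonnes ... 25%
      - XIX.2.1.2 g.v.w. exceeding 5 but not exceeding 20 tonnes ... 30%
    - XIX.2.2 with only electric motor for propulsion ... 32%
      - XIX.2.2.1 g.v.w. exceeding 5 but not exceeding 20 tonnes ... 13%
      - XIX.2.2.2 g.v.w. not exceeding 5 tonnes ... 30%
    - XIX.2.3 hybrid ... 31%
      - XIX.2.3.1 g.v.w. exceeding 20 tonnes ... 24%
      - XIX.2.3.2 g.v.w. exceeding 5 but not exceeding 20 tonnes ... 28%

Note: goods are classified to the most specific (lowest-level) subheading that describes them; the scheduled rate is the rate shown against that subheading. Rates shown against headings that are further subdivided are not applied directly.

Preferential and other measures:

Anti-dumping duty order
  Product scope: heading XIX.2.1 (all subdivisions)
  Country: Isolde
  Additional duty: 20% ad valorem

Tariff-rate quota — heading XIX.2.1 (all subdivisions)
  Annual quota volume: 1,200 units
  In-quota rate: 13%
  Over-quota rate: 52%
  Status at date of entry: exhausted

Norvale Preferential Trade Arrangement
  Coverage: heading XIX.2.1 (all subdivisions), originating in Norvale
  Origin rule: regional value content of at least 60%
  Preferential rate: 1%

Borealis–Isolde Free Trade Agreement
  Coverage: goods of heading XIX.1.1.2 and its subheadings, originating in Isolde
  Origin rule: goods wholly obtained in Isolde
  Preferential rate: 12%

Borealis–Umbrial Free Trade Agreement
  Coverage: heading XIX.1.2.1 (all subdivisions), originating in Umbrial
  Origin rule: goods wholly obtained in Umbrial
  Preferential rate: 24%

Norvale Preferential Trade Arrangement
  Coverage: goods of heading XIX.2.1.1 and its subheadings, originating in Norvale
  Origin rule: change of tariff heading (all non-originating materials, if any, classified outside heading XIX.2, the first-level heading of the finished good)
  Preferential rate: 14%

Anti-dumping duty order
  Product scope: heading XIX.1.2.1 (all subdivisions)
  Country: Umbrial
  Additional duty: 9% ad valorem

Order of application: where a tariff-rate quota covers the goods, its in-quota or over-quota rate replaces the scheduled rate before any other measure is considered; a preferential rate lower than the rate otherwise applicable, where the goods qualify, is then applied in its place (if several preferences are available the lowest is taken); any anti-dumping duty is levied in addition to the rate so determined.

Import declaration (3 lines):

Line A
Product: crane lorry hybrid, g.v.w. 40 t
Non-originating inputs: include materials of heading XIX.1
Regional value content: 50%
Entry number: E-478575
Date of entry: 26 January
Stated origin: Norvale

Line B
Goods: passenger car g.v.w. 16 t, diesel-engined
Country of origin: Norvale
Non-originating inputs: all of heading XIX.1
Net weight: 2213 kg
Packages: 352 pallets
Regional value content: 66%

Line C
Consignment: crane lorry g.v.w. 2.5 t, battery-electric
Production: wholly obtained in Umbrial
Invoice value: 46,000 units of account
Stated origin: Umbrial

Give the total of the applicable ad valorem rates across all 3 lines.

45%

Line A: crane lorry → XIX.1; hybrid → XIX.1.2; g.v.w. 40 t → XIX.1.2.1. Scheduled 17%. Norvale agreement on XIX.2.1: XIX.1.2.1 not covered; Norvale agreement on XIX.2.1.1: XIX.1.2.1 not covered. → 17%.
Line B: passenger car → XIX.2; diesel-engined → XIX.2.1; g.v.w. 16 t → XIX.2.1.2. Scheduled 30%. quota on XIX.2.1 exhausted → over-quota 52%; Norvale agreement on XIX.2.1: RVC ≥ 60% → 1% available; Norvale agreement on XIX.2.1.1: XIX.2.1.2 not covered; preferential 1%. → 1%.
Line C: crane lorry → XIX.1; battery-electric → XIX.1.1; g.v.w. 2.5 t → XIX.1.1.3. Scheduled 27%. Umbrial agreement on XIX.1.2.1: XIX.1.1.3 not covered. → 27%.
Sum: 17% + 1% + 27% = 45%.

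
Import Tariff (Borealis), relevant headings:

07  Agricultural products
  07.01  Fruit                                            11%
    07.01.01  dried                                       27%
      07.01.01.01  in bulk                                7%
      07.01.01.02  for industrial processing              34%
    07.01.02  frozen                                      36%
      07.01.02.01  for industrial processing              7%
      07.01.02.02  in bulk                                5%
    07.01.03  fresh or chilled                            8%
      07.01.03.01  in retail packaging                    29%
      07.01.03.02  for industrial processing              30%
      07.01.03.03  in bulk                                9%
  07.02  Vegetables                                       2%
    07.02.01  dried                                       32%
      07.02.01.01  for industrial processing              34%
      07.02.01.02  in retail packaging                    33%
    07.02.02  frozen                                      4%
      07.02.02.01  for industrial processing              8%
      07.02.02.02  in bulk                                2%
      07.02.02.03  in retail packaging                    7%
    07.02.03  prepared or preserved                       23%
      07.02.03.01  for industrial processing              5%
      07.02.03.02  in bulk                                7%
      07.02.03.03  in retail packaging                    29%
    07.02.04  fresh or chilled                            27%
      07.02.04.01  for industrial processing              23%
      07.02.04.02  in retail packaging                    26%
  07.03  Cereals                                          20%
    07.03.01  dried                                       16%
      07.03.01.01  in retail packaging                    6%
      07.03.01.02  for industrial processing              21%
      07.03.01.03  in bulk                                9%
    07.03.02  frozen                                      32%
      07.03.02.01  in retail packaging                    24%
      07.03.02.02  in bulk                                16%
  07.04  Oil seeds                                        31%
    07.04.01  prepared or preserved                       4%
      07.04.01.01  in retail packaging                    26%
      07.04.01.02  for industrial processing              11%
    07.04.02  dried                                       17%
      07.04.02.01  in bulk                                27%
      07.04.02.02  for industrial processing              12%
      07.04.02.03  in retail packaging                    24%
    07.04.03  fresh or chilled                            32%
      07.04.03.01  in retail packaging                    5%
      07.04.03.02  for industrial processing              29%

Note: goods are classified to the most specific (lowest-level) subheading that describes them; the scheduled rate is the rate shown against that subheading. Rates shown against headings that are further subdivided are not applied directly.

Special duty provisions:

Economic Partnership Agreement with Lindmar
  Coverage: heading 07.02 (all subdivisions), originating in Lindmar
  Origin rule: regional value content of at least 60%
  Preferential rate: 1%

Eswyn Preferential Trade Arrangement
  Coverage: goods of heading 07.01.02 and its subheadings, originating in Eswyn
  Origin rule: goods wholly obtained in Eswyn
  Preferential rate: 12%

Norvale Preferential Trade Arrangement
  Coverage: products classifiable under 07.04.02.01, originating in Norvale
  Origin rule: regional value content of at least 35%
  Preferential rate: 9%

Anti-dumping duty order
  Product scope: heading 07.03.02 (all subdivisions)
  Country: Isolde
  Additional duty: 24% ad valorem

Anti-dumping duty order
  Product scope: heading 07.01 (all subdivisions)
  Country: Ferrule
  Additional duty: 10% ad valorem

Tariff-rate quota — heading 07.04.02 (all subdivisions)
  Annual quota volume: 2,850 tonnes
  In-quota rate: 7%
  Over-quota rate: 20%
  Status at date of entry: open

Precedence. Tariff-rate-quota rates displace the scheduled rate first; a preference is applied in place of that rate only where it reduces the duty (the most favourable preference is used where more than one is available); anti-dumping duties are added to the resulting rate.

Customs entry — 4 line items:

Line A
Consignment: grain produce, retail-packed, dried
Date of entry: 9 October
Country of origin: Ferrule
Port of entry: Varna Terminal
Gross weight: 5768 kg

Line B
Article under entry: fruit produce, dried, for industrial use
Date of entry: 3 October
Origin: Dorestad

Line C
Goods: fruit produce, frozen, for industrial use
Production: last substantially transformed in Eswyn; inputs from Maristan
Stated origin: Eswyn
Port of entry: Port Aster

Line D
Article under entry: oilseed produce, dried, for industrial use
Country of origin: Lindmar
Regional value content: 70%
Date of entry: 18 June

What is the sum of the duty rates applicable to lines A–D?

54%

Line A: grain → 07.03; dried → 07.03.01; retail-packed → 07.03.01.01. Scheduled 6%. No special measure applies. → 6%.
Line B: fruit → 07.01; dried → 07.01.01; for industrial use → 07.01.01.02. Scheduled 34%. No special measure applies. → 34%.
Line C: fruit → 07.01; frozen → 07.01.02; for industrial use → 07.01.02.01. Scheduled 7%. Eswyn agreement on 07.01.02: not wholly obtained. → 7%.
Line D: oilseed → 07.04; dried → 07.04.02; for industrial use → 07.04.02.02. Scheduled 12%. quota on 07.04.02 open → in-quota 7%; Lindmar agreement on 07.02: 07.04.02.02 not covered. → 7%.
Sum: 6% + 34% + 7% + 7% = 54%.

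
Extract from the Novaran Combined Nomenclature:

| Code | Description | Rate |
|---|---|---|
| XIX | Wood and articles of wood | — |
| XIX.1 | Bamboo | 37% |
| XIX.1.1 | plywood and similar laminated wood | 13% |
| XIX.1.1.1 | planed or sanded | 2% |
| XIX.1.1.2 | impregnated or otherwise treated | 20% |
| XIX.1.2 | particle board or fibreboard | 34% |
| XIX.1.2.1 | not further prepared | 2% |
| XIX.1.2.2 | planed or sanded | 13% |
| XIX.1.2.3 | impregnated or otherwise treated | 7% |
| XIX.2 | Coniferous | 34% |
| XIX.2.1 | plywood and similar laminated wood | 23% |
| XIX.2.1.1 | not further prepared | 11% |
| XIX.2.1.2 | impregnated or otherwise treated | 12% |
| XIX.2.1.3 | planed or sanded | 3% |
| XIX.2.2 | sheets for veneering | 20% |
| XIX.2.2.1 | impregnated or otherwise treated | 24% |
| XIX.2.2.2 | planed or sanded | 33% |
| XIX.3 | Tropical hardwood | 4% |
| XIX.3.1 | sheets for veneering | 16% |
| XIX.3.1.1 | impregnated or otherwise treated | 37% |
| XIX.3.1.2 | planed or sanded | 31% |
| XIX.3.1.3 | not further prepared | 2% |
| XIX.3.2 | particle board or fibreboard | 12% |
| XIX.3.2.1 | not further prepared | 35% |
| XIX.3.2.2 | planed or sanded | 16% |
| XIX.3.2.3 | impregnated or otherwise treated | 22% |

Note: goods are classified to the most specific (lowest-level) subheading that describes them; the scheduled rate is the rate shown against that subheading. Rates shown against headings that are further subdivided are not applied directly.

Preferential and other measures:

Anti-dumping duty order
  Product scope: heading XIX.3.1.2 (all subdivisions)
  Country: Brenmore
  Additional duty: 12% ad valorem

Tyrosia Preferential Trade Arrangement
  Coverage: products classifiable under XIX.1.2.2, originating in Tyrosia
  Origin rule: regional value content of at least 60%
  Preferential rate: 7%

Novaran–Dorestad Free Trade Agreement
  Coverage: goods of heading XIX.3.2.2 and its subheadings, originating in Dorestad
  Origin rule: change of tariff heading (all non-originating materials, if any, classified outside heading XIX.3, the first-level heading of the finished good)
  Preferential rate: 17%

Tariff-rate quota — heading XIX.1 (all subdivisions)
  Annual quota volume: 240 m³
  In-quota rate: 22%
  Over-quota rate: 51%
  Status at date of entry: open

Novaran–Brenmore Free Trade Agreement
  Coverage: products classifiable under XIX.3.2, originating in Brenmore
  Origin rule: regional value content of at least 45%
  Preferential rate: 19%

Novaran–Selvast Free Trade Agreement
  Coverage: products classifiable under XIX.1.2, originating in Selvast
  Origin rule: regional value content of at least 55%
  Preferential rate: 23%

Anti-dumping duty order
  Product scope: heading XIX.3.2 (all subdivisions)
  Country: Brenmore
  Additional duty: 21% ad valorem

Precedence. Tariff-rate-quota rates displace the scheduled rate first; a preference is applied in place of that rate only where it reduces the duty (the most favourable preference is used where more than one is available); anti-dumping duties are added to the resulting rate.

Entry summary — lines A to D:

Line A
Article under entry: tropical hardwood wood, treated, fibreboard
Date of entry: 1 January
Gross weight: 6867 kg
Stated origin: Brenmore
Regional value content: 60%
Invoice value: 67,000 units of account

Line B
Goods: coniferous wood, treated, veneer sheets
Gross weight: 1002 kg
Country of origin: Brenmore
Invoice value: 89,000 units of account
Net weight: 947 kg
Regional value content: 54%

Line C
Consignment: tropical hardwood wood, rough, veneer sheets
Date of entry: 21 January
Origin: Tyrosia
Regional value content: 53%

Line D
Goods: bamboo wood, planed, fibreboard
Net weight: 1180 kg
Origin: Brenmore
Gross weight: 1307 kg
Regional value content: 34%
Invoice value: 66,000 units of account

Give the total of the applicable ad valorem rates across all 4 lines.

Line A: tropical hardwood → XIX.3; fibreboard → XIX.3.2; treated → XIX.3.2.3. Scheduled 22%. Brenmore agreement on XIX.3.2: RVC ≥ 45% → 19% available; preferential 19%; anti-dumping (Brenmore, XIX.3.2): +21%; total 19% + 21% = 40%. → 40%.
Line B: coniferous → XIX.2; veneer sheets → XIX.2.2; treated → XIX.2.2.1. Scheduled 24%. Brenmore agreement on XIX.3.2: XIX.2.2.1 not covered. → 24%.
Line C: tropical hardwood → XIX.3; veneer sheets → XIX.3.1; rough → XIX.3.1.3. Scheduled 2%. Tyrosia agreement on XIX.1.2.2: XIX.3.1.3 not covered. → 2%.
Line D: bamboo → XIX.1; fibreboard → XIX.1.2; planed → XIX.1.2.2. Scheduled 13%. quota on XIX.1 open → in-quota 22%; Brenmore agreement on XIX.3.2: XIX.1.2.2 not covered. → 22%.
Sum: 40% + 24% + 2% + 22% = 88%.

88%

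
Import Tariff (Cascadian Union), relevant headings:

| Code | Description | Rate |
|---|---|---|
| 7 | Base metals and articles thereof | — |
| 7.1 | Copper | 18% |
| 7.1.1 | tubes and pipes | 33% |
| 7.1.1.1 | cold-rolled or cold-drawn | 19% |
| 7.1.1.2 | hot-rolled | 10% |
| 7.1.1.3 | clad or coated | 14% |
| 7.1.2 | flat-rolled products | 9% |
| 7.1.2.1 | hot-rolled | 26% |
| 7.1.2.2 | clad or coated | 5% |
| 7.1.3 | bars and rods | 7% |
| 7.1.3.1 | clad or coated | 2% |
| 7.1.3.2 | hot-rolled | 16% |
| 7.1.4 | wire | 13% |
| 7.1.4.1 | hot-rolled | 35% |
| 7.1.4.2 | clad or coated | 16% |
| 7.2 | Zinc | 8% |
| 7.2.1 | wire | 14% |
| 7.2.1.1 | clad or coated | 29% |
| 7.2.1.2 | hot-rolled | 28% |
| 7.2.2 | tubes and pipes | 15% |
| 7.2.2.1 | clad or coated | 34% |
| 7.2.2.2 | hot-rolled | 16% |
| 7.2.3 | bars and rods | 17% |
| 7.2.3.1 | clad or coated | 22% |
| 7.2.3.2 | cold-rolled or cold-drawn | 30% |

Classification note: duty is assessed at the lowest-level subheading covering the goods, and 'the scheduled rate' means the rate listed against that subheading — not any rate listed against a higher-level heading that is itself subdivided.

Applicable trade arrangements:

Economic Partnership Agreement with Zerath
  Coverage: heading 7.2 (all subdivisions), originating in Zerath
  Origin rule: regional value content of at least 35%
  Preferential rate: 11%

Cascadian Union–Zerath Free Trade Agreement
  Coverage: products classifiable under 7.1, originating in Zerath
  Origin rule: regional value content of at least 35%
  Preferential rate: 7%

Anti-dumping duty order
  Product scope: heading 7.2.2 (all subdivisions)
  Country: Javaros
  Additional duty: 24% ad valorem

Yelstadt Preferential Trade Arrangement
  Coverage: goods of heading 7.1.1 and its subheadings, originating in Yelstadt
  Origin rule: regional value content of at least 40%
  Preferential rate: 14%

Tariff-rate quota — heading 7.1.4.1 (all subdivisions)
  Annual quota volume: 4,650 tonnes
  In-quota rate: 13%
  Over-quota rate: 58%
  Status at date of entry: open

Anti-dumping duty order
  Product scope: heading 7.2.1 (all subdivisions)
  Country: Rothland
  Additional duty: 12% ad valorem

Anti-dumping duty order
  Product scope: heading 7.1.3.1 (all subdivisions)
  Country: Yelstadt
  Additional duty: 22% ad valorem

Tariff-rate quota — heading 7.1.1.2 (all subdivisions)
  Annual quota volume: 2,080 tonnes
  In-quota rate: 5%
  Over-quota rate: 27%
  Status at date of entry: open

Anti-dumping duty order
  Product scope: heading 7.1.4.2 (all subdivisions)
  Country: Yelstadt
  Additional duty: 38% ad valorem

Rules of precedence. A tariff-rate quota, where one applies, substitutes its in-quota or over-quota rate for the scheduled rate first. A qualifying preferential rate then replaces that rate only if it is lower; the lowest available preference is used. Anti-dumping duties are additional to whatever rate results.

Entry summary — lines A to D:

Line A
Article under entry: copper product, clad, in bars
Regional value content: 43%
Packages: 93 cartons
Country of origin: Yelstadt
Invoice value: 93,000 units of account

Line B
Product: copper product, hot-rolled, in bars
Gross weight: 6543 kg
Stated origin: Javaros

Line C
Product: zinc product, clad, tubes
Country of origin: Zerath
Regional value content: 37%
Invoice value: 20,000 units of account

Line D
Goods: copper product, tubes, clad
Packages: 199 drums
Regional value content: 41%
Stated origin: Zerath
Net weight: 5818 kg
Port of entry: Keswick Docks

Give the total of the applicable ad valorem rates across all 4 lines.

58%

Line A: copper → 7.1; in bars → 7.1.3; clad → 7.1.3.1. Scheduled 2%. Yelstadt agreement on 7.1.1: 7.1.3.1 not covered; anti-dumping (Yelstadt, 7.1.3.1): +22%; total 2% + 22% = 24%. → 24%.
Line B: copper → 7.1; in bars → 7.1.3; hot-rolled → 7.1.3.2. Scheduled 16%. No special measure applies. → 16%.
Line C: zinc → 7.2; tubes → 7.2.2; clad → 7.2.2.1. Scheduled 34%. Zerath agreement on 7.2: RVC ≥ 35% → 11% available; Zerath agreement on 7.1: 7.2.2.1 not covered; preferential 11%. → 11%.
Line D: copper → 7.1; tubes → 7.1.1; clad → 7.1.1.3. Scheduled 14%. Zerath agreement on 7.2: 7.1.1.3 not covered; Zerath agreement on 7.1: RVC ≥ 35% → 7% available; preferential 7%. → 7%.
Sum: 24% + 16% + 11% + 7% = 58%.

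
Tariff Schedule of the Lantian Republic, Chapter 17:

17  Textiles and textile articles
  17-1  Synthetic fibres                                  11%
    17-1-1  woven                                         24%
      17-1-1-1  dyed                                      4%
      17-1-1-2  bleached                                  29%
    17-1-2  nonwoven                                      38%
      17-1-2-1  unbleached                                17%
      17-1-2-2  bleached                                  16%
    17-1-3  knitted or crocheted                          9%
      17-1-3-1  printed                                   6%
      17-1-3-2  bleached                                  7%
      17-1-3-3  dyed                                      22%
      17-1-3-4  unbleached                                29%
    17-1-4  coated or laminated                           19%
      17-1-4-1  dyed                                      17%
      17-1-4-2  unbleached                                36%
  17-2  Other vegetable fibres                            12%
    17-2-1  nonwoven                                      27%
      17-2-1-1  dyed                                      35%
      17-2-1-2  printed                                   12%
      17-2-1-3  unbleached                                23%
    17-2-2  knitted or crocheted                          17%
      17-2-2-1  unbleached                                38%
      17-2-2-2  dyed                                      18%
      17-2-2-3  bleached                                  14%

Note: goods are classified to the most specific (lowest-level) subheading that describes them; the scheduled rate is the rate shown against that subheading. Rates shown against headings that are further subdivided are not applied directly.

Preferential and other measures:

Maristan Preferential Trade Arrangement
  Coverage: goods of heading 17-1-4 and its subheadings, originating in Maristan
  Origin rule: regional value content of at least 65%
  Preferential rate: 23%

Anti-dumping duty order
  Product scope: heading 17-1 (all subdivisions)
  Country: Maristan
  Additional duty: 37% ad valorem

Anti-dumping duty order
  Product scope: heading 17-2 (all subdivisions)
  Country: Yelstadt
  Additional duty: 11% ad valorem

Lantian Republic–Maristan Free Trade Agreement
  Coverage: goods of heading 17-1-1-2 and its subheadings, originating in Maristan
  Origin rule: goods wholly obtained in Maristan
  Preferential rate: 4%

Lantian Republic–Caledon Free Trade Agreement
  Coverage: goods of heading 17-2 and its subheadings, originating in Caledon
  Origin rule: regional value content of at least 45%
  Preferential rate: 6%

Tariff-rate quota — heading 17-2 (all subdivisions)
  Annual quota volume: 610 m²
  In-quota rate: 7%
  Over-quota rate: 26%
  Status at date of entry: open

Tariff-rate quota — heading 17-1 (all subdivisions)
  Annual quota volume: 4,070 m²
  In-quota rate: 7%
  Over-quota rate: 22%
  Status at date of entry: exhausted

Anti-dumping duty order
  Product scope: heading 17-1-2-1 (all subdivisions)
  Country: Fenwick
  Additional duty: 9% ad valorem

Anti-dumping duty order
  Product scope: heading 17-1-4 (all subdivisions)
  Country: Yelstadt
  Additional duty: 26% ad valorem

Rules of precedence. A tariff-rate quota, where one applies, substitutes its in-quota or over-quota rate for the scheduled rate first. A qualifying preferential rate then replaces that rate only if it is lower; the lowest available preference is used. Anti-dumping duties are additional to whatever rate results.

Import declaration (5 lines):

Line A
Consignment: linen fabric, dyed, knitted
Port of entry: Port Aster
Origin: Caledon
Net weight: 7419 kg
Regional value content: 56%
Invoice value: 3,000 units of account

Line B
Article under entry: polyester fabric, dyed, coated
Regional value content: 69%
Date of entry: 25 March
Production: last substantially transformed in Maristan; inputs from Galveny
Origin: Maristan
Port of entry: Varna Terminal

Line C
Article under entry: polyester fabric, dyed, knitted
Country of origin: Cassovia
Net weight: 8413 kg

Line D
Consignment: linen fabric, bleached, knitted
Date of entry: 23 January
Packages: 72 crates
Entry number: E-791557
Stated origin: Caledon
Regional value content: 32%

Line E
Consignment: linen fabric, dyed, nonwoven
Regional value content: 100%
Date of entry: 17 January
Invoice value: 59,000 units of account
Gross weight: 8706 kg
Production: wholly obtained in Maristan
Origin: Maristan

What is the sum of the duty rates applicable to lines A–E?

Line A: linen → 17-2; knitted → 17-2-2; dyed → 17-2-2-2. Scheduled 18%. quota on 17-2 open → in-quota 7%; Caledon agreement on 17-2: RVC ≥ 45% → 6% available; preferential 6%. → 6%.
Line B: polyester → 17-1; coated → 17-1-4; dyed → 17-1-4-1. Scheduled 17%. quota on 17-1 exhausted → over-quota 22%; Maristan agreement on 17-1-4: RVC ≥ 65% → 23% available; Maristan agreement on 17-1-1-2: 17-1-4-1 not covered; preference 23% not lower than 22% → no reduction; anti-dumping (Maristan, 17-1): +37%; total 22% + 37% = 59%. → 59%.
Line C: polyester → 17-1; knitted → 17-1-3; dyed → 17-1-3-3. Scheduled 22%. quota on 17-1 exhausted → over-quota 22%. → 22%.
Line D: linen → 17-2; knitted → 17-2-2; bleached → 17-2-2-3. Scheduled 14%. quota on 17-2 open → in-quota 7%; Caledon agreement on 17-2: RVC < 45%. → 7%.
Line E: linen → 17-2; nonwoven → 17-2-1; dyed → 17-2-1-1. Scheduled 35%. quota on 17-2 open → in-quota 7%; Maristan agreement on 17-1-4: 17-2-1-1 not covered; Maristan agreement on 17-1-1-2: 17-2-1-1 not covered. → 7%.
Sum: 6% + 59% + 22% + 7% + 7% = 101%.

101%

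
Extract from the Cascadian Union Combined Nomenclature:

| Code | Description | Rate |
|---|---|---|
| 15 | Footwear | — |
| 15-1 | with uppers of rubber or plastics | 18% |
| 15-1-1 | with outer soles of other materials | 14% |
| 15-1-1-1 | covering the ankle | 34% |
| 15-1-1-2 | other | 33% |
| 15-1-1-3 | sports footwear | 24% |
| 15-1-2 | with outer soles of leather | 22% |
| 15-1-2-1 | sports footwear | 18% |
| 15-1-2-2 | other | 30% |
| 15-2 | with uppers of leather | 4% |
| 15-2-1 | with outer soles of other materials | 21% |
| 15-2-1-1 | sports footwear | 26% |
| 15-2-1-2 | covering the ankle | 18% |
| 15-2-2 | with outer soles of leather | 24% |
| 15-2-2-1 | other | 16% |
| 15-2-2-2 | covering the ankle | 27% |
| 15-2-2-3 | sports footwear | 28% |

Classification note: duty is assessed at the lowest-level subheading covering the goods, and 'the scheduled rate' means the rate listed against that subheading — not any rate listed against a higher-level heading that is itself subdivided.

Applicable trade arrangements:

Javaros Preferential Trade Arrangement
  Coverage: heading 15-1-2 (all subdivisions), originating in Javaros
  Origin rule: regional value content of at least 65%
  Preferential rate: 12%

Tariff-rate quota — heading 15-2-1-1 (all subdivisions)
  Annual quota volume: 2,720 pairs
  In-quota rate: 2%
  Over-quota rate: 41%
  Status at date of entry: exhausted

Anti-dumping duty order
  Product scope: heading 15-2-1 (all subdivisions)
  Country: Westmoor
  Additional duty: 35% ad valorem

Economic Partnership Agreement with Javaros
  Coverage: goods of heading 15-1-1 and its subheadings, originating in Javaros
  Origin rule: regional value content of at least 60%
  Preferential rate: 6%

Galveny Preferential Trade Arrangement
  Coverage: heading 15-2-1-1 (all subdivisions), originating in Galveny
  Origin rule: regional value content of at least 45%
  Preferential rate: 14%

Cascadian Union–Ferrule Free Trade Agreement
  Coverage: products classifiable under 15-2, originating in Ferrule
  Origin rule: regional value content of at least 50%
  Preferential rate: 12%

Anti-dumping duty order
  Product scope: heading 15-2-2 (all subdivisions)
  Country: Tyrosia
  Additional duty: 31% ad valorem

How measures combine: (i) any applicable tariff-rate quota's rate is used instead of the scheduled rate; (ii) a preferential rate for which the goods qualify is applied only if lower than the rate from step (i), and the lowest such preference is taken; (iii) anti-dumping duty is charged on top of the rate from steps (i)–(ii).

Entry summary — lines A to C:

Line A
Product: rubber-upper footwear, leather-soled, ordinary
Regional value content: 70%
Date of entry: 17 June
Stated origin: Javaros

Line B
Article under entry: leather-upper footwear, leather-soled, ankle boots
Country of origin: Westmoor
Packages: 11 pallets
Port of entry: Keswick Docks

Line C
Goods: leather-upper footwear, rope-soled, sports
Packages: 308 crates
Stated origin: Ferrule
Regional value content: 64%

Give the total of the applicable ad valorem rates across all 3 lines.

Line A: rubber-upper → 15-1; leather-soled → 15-1-2; ordinary → 15-1-2-2. Scheduled 30%. Javaros agreement on 15-1-2: RVC ≥ 65% → 12% available; Javaros agreement on 15-1-1: 15-1-2-2 not covered; preferential 12%. → 12%.
Line B: leather-upper → 15-2; leather-soled → 15-2-2; ankle boots → 15-2-2-2. Scheduled 27%. No special measure applies. → 27%.
Line C: leather-upper → 15-2; rope-soled → 15-2-1; sports → 15-2-1-1. Scheduled 26%. quota on 15-2-1-1 exhausted → over-quota 41%; Ferrule agreement on 15-2: RVC ≥ 50% → 12% available; preferential 12%. → 12%.
Sum: 12% + 27% + 12% = 51%.

51%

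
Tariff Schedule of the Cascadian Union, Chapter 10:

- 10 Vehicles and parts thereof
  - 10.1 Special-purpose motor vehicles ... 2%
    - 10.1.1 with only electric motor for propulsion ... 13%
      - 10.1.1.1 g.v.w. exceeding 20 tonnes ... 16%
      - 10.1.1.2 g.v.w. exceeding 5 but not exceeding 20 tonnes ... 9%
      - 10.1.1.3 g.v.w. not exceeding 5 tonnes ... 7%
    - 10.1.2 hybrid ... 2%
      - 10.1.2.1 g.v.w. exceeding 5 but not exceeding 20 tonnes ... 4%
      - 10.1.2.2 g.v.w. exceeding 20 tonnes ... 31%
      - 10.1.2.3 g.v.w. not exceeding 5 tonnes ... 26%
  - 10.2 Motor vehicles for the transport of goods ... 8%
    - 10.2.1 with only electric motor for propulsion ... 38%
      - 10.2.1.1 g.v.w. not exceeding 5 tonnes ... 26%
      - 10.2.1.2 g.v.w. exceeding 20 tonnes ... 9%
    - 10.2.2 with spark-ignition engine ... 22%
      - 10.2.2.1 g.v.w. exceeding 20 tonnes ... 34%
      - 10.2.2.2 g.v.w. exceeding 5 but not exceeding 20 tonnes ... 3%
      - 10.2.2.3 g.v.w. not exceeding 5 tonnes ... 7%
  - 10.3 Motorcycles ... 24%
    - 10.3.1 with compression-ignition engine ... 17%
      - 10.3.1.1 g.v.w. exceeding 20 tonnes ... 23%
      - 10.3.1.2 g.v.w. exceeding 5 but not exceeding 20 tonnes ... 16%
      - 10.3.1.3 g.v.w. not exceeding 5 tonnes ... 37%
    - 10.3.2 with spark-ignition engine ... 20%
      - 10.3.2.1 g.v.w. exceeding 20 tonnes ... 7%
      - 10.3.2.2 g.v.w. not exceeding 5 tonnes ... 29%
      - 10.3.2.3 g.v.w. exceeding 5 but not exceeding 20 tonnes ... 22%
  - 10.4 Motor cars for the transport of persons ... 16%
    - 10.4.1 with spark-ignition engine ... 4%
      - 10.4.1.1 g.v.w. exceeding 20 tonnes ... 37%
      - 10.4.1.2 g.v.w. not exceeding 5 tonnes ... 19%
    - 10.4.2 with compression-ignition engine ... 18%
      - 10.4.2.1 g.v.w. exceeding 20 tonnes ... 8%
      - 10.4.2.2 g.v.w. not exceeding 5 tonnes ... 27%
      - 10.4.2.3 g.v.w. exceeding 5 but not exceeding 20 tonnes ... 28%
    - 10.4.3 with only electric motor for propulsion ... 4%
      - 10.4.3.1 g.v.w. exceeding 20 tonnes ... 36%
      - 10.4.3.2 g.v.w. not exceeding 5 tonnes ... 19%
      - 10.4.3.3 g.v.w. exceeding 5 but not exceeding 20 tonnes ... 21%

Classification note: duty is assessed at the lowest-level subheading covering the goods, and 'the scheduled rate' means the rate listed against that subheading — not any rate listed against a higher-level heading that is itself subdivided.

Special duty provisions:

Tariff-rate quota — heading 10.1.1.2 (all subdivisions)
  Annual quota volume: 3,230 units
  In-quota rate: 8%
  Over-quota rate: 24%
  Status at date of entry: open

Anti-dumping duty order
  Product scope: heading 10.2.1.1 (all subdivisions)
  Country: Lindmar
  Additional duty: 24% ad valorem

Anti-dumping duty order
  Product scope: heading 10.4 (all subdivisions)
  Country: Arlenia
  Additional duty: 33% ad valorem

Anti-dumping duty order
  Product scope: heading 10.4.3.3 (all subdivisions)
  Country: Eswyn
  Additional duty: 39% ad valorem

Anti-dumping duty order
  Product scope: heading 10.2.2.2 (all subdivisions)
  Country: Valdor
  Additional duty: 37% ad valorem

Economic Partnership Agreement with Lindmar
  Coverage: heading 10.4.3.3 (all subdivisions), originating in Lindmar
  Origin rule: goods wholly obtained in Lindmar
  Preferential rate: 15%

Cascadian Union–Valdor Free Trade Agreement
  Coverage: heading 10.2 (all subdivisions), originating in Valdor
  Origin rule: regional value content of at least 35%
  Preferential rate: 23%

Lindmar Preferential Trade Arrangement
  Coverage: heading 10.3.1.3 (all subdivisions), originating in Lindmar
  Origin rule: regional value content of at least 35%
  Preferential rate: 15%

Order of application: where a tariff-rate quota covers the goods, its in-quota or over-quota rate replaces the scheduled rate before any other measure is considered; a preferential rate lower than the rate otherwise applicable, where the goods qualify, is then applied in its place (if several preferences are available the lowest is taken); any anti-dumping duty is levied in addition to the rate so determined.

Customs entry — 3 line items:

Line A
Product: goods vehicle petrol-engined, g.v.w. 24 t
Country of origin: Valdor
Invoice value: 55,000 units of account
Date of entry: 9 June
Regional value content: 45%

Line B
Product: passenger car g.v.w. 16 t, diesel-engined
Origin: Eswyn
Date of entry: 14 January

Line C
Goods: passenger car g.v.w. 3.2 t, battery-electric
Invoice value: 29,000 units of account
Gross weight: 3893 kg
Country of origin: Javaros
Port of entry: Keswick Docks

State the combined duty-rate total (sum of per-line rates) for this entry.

Line A: goods vehicle → 10.2; petrol-engined → 10.2.2; g.v.w. 24 t → 10.2.2.1. Scheduled 34%. Valdor agreement on 10.2: RVC ≥ 35% → 23% available; preferential 23%. → 23%.
Line B: passenger car → 10.4; diesel-engined → 10.4.2; g.v.w. 16 t → 10.4.2.3. Scheduled 28%. No special measure applies. → 28%.
Line C: passenger car → 10.4; battery-electric → 10.4.3; g.v.w. 3.2 t → 10.4.3.2. Scheduled 19%. No special measure applies. → 19%.
Sum: 23% + 28% + 19% = 70%.

70%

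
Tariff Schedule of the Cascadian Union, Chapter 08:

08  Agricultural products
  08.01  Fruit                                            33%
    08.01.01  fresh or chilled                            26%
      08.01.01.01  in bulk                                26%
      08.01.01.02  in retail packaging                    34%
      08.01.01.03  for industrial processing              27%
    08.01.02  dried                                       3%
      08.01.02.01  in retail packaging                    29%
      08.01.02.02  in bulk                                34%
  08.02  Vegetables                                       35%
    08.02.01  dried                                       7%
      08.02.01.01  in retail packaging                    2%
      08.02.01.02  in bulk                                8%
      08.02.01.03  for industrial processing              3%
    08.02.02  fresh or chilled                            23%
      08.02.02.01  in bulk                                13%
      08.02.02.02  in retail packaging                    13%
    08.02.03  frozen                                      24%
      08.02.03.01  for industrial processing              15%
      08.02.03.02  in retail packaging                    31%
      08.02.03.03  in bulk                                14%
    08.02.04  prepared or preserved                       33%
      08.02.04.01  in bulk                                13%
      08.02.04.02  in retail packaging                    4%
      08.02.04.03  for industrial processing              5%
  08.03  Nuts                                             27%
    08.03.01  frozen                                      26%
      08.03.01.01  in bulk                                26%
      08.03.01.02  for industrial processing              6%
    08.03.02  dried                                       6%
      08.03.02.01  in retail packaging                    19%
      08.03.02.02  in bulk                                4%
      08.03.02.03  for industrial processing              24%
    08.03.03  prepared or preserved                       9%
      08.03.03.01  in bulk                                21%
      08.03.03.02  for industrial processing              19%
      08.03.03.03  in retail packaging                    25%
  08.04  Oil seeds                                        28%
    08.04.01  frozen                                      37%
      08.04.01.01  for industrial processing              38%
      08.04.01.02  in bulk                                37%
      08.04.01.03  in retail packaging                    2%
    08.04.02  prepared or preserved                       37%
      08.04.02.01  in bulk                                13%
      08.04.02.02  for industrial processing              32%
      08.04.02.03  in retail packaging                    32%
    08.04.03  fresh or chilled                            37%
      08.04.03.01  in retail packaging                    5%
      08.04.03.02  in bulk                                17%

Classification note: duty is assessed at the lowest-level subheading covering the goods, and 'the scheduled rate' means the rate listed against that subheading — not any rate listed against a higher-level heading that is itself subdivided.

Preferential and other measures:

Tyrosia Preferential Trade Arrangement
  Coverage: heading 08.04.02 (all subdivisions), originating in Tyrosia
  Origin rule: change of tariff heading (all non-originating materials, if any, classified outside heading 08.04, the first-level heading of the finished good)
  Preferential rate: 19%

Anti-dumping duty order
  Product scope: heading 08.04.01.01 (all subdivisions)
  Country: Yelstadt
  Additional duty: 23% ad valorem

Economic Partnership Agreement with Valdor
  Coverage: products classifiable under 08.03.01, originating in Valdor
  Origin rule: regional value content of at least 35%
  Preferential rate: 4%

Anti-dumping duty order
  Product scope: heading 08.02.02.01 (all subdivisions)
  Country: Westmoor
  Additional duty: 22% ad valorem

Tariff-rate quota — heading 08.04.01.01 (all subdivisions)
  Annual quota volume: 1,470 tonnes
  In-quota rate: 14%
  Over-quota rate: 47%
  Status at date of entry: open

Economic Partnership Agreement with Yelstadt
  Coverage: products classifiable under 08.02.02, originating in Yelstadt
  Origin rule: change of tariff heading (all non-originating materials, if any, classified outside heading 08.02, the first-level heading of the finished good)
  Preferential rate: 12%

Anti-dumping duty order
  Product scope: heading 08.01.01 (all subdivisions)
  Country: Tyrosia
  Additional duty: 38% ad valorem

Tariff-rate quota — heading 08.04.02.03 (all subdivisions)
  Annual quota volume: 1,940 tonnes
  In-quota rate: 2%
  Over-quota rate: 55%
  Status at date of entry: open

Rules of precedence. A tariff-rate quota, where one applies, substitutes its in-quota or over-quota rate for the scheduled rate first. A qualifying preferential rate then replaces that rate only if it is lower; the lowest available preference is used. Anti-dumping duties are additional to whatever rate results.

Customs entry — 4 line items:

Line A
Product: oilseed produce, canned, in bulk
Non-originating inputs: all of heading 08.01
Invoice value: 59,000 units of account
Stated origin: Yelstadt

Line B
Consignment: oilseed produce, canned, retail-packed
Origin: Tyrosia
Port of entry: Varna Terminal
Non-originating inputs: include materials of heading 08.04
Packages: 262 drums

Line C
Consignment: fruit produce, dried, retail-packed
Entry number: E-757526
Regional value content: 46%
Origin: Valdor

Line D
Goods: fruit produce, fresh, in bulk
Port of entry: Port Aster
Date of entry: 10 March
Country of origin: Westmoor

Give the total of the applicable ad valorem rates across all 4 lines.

Line A: oilseed → 08.04; canned → 08.04.02; in bulk → 08.04.02.01. Scheduled 13%. Yelstadt agreement on 08.02.02: 08.04.02.01 not covered. → 13%.
Line B: oilseed → 08.04; canned → 08.04.02; retail-packed → 08.04.02.03. Scheduled 32%. quota on 08.04.02.03 open → in-quota 2%; Tyrosia agreement on 08.04.02: CTH not met. → 2%.
Line C: fruit → 08.01; dried → 08.01.02; retail-packed → 08.01.02.01. Scheduled 29%. Valdor agreement on 08.03.01: 08.01.02.01 not covered. → 29%.
Line D: fruit → 08.01; fresh → 08.01.01; in bulk → 08.01.01.01. Scheduled 26%. No special measure applies. → 26%.
Sum: 13% + 2% + 29% + 26% = 70%.

70%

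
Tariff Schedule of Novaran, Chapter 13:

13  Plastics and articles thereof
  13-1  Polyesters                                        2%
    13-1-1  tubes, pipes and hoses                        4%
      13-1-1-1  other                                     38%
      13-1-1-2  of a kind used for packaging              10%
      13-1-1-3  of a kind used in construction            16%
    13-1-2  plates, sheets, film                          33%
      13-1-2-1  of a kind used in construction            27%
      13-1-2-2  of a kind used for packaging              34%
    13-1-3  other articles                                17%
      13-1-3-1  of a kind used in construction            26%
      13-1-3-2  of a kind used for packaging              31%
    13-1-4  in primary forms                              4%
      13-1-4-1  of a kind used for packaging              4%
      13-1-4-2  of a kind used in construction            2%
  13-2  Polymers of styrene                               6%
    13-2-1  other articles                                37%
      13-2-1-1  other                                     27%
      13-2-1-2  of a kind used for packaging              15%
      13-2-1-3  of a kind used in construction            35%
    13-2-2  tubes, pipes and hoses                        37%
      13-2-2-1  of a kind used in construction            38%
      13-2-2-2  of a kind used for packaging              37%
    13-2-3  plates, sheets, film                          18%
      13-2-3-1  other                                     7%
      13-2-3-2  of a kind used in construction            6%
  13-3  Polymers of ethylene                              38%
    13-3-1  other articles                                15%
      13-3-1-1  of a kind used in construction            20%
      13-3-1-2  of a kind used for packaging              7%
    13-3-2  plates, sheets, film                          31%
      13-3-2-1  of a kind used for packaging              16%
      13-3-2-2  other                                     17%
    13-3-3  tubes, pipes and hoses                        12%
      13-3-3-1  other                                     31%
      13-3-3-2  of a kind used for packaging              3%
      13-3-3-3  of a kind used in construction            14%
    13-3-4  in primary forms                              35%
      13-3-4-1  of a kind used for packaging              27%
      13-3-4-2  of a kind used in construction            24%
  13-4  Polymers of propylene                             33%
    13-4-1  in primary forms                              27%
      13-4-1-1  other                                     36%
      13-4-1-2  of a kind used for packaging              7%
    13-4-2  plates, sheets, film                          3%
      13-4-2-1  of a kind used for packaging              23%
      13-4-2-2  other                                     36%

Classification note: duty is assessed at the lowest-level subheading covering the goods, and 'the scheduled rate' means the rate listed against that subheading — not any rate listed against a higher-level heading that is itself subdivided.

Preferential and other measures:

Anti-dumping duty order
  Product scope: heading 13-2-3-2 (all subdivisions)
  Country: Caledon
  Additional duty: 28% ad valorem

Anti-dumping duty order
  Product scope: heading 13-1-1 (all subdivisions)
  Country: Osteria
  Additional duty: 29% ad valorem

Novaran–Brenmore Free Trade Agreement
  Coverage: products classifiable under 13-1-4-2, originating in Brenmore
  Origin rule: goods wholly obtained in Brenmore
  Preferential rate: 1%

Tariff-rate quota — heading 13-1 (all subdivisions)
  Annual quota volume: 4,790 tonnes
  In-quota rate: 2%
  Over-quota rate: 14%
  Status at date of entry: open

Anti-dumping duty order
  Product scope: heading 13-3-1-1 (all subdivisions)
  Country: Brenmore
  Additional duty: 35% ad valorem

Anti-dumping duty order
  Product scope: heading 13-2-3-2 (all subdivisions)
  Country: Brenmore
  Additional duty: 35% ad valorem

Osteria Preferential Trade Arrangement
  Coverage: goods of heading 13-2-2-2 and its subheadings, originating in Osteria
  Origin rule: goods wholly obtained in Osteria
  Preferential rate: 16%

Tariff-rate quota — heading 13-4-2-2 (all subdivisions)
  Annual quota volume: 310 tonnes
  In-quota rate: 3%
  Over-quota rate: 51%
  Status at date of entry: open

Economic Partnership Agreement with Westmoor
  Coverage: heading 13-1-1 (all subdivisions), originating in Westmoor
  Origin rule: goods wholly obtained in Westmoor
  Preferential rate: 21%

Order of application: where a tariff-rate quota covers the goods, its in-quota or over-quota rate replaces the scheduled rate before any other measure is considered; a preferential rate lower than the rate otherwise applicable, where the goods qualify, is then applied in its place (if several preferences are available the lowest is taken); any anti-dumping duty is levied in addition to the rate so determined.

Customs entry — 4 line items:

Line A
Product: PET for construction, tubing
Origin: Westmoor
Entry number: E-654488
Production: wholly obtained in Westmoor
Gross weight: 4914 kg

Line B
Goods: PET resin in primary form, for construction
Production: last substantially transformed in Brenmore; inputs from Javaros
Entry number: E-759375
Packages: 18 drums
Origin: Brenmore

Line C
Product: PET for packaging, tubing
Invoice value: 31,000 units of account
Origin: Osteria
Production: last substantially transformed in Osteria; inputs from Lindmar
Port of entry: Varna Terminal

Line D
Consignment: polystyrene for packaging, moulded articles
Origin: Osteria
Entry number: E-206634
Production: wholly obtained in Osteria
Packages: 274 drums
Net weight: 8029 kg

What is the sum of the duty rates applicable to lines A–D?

Line A: PET → 13-1; tubing → 13-1-1; for construction → 13-1-1-3. Scheduled 16%. quota on 13-1 open → in-quota 2%; Westmoor agreement on 13-1-1: wholly obtained → 21% available; preference 21% not lower than 2% → no reduction. → 2%.
Line B: PET → 13-1; resin in primary form → 13-1-4; for construction → 13-1-4-2. Scheduled 2%. quota on 13-1 open → in-quota 2%; Brenmore agreement on 13-1-4-2: not wholly obtained. → 2%.
Line C: PET → 13-1; tubing → 13-1-1; for packaging → 13-1-1-2. Scheduled 10%. quota on 13-1 open → in-quota 2%; Osteria agreement on 13-2-2-2: 13-1-1-2 not covered; anti-dumping (Osteria, 13-1-1): +29%; total 2% + 29% = 31%. → 31%.
Line D: polystyrene → 13-2; moulded articles → 13-2-1; for packaging → 13-2-1-2. Scheduled 15%. Osteria agreement on 13-2-2-2: 13-2-1-2 not covered. → 15%.
Sum: 2% + 2% + 31% + 15% = 50%.

50%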